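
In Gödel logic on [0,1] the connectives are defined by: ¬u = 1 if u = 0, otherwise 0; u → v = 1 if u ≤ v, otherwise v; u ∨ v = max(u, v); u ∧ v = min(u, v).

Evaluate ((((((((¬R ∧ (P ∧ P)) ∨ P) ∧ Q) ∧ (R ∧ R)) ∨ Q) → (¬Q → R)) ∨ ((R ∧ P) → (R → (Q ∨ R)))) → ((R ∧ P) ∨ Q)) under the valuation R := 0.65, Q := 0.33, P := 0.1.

¬R: Gödel ¬ of 0.65 = 0 (operand ≠ 0)
(P ∧ P) = min(0.1, 0.1) = 0.1
(¬R ∧ (P ∧ P)) = min(0, 0.1) = 0
((¬R ∧ (P ∧ P)) ∨ P) = max(0, 0.1) = 0.1
(((¬R ∧ (P ∧ P)) ∨ P) ∧ Q) = min(0.1, 0.33) = 0.1
(R ∧ R) = min(0.65, 0.65) = 0.65
((((¬R ∧ (P ∧ P)) ∨ P) ∧ Q) ∧ (R ∧ R)) = min(0.1, 0.65) = 0.1
(((((¬R ∧ (P ∧ P)) ∨ P) ∧ Q) ∧ (R ∧ R)) ∨ Q) = max(0.1, 0.33) = 0.33
¬Q: Gödel ¬ of 0.33 = 0 (operand ≠ 0)
(¬Q → R): 0 ≤ 0.65, so result = 1
((((((¬R ∧ (P ∧ P)) ∨ P) ∧ Q) ∧ (R ∧ R)) ∨ Q) → (¬Q → R)): 0.33 ≤ 1, so result = 1
(R ∧ P) = min(0.65, 0.1) = 0.1
(Q ∨ R) = max(0.33, 0.65) = 0.65
(R → (Q ∨ R)): 0.65 ≤ 0.65, so result = 1
((R ∧ P) → (R → (Q ∨ R))): 0.1 ≤ 1, so result = 1
(((((((¬R ∧ (P ∧ P)) ∨ P) ∧ Q) ∧ (R ∧ R)) ∨ Q) → (¬Q → R)) ∨ ((R ∧ P) → (R → (Q ∨ R)))) = max(1, 1) = 1
(R ∧ P) = min(0.65, 0.1) = 0.1
((R ∧ P) ∨ Q) = max(0.1, 0.33) = 0.33
((((((((¬R ∧ (P ∧ P)) ∨ P) ∧ Q) ∧ (R ∧ R)) ∨ Q) → (¬Q → R)) ∨ ((R ∧ P) → (R → (Q ∨ R)))) → ((R ∧ P) ∨ Q)): 1 > 0.33, so result = 0.33

0.33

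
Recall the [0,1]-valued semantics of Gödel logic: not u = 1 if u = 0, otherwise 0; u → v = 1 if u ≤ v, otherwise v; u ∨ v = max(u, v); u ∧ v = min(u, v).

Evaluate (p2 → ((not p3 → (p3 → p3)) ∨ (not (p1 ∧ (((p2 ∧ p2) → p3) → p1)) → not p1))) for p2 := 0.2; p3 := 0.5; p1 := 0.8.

not p3: Gödel ¬ of 0.5 = 0 (operand ≠ 0)
(p3 → p3): 0.5 ≤ 0.5, so result = 1
(not p3 → (p3 → p3)): 0 ≤ 1, so result = 1
(p2 ∧ p2) = min(0.2, 0.2) = 0.2
((p2 ∧ p2) → p3): 0.2 ≤ 0.5, so result = 1
(((p2 ∧ p2) → p3) → p1): 1 > 0.8, so result = 0.8
(p1 ∧ (((p2 ∧ p2) → p3) → p1)) = min(0.8, 0.8) = 0.8
not (p1 ∧ (((p2 ∧ p2) → p3) → p1)): Gödel ¬ of 0.8 = 0 (operand ≠ 0)
not p1: Gödel ¬ of 0.8 = 0 (operand ≠ 0)
(not (p1 ∧ (((p2 ∧ p2) → p3) → p1)) → not p1): 0 ≤ 0, so result = 1
((not p3 → (p3 → p3)) ∨ (not (p1 ∧ (((p2 ∧ p2) → p3) → p1)) → not p1)) = max(1, 1) = 1
(p2 → ((not p3 → (p3 → p3)) ∨ (not (p1 ∧ (((p2 ∧ p2) → p3) → p1)) → not p1))): 0.2 ≤ 1, so result = 1

1.00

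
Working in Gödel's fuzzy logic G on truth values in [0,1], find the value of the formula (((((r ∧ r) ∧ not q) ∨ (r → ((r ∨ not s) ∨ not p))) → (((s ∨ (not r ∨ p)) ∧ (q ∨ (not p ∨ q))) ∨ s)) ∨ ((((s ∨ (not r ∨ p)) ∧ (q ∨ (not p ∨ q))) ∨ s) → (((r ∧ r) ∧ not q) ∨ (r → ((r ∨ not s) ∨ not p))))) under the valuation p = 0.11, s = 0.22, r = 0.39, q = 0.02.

1.00

(r ∧ r) = min(0.39, 0.39) = 0.39
not q: Gödel ¬ of 0.02 = 0 (operand ≠ 0)
((r ∧ r) ∧ not q) = min(0.39, 0) = 0
not s: Gödel ¬ of 0.22 = 0 (operand ≠ 0)
(r ∨ not s) = max(0.39, 0) = 0.39
not p: Gödel ¬ of 0.11 = 0 (operand ≠ 0)
((r ∨ not s) ∨ not p) = max(0.39, 0) = 0.39
(r → ((r ∨ not s) ∨ not p)): 0.39 ≤ 0.39, so result = 1
(((r ∧ r) ∧ not q) ∨ (r → ((r ∨ not s) ∨ not p))) = max(0, 1) = 1
not r: Gödel ¬ of 0.39 = 0 (operand ≠ 0)
(not r ∨ p) = max(0, 0.11) = 0.11
(s ∨ (not r ∨ p)) = max(0.22, 0.11) = 0.22
not p: Gödel ¬ of 0.11 = 0 (operand ≠ 0)
(not p ∨ q) = max(0, 0.02) = 0.02
(q ∨ (not p ∨ q)) = max(0.02, 0.02) = 0.02
((s ∨ (not r ∨ p)) ∧ (q ∨ (not p ∨ q))) = min(0.22, 0.02) = 0.02
(((s ∨ (not r ∨ p)) ∧ (q ∨ (not p ∨ q))) ∨ s) = max(0.02, 0.22) = 0.22
((((r ∧ r) ∧ not q) ∨ (r → ((r ∨ not s) ∨ not p))) → (((s ∨ (not r ∨ p)) ∧ (q ∨ (not p ∨ q))) ∨ s)): 1 > 0.22, so result = 0.22
not r: Gödel ¬ of 0.39 = 0 (operand ≠ 0)
(not r ∨ p) = max(0, 0.11) = 0.11
(s ∨ (not r ∨ p)) = max(0.22, 0.11) = 0.22
not p: Gödel ¬ of 0.11 = 0 (operand ≠ 0)
(not p ∨ q) = max(0, 0.02) = 0.02
(q ∨ (not p ∨ q)) = max(0.02, 0.02) = 0.02
((s ∨ (not r ∨ p)) ∧ (q ∨ (not p ∨ q))) = min(0.22, 0.02) = 0.02
(((s ∨ (not r ∨ p)) ∧ (q ∨ (not p ∨ q))) ∨ s) = max(0.02, 0.22) = 0.22
(r ∧ r) = min(0.39, 0.39) = 0.39
not q: Gödel ¬ of 0.02 = 0 (operand ≠ 0)
((r ∧ r) ∧ not q) = min(0.39, 0) = 0
not s: Gödel ¬ of 0.22 = 0 (operand ≠ 0)
(r ∨ not s) = max(0.39, 0) = 0.39
not p: Gödel ¬ of 0.11 = 0 (operand ≠ 0)
((r ∨ not s) ∨ not p) = max(0.39, 0) = 0.39
(r → ((r ∨ not s) ∨ not p)): 0.39 ≤ 0.39, so result = 1
(((r ∧ r) ∧ not q) ∨ (r → ((r ∨ not s) ∨ not p))) = max(0, 1) = 1
((((s ∨ (not r ∨ p)) ∧ (q ∨ (not p ∨ q))) ∨ s) → (((r ∧ r) ∧ not q) ∨ (r → ((r ∨ not s) ∨ not p)))): 0.22 ≤ 1, so result = 1
(((((r ∧ r) ∧ not q) ∨ (r → ((r ∨ not s) ∨ not p))) → (((s ∨ (not r ∨ p)) ∧ (q ∨ (not p ∨ q))) ∨ s)) ∨ ((((s ∨ (not r ∨ p)) ∧ (q ∨ (not p ∨ q))) ∨ s) → (((r ∧ r) ∧ not q) ∨ (r → ((r ∨ not s) ∨ not p))))) = max(0.22, 1) = 1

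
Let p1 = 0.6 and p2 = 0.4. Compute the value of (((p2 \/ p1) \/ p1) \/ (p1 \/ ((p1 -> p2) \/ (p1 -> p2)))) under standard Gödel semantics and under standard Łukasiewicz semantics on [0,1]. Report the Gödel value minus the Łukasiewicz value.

-0.20

Gödel evaluation:
  (p2 \/ p1) = max(0.4, 0.6) = 0.6
  ((p2 \/ p1) \/ p1) = max(0.6, 0.6) = 0.6
  (p1 -> p2): 0.6 > 0.4, so result = 0.4
  (p1 -> p2): 0.6 > 0.4, so result = 0.4
  ((p1 -> p2) \/ (p1 -> p2)) = max(0.4, 0.4) = 0.4
  (p1 \/ ((p1 -> p2) \/ (p1 -> p2))) = max(0.6, 0.4) = 0.6
  (((p2 \/ p1) \/ p1) \/ (p1 \/ ((p1 -> p2) \/ (p1 -> p2)))) = max(0.6, 0.6) = 0.6
  Gödel value = 0.6
Łukasiewicz evaluation:
  (p2 \/ p1) = max(0.4, 0.6) = 0.6
  ((p2 \/ p1) \/ p1) = max(0.6, 0.6) = 0.6
  (p1 -> p2): min(1, 1 − 0.6 + 0.4) = 0.8
  (p1 -> p2): min(1, 1 − 0.6 + 0.4) = 0.8
  ((p1 -> p2) \/ (p1 -> p2)) = max(0.8, 0.8) = 0.8
  (p1 \/ ((p1 -> p2) \/ (p1 -> p2))) = max(0.6, 0.8) = 0.8
  (((p2 \/ p1) \/ p1) \/ (p1 \/ ((p1 -> p2) \/ (p1 -> p2)))) = max(0.6, 0.8) = 0.8
  Łukasiewicz value = 0.8
Difference: 0.6 − 0.8 = -0.20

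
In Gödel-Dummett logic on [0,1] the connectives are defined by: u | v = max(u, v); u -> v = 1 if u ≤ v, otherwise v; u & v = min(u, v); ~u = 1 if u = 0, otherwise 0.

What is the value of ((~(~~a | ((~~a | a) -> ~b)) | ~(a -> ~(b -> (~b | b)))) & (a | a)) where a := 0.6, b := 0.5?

0.60

~a: Gödel ¬ of 0.6 = 0 (operand ≠ 0)
~~a: Gödel ¬ of 0 = 1 (operand is 0)
~a: Gödel ¬ of 0.6 = 0 (operand ≠ 0)
~~a: Gödel ¬ of 0 = 1 (operand is 0)
(~~a | a) = max(1, 0.6) = 1
~b: Gödel ¬ of 0.5 = 0 (operand ≠ 0)
((~~a | a) -> ~b): 1 > 0, so result = 0
(~~a | ((~~a | a) -> ~b)) = max(1, 0) = 1
~(~~a | ((~~a | a) -> ~b)): Gödel ¬ of 1 = 0 (operand ≠ 0)
~b: Gödel ¬ of 0.5 = 0 (operand ≠ 0)
(~b | b) = max(0, 0.5) = 0.5
(b -> (~b | b)): 0.5 ≤ 0.5, so result = 1
~(b -> (~b | b)): Gödel ¬ of 1 = 0 (operand ≠ 0)
(a -> ~(b -> (~b | b))): 0.6 > 0, so result = 0
~(a -> ~(b -> (~b | b))): Gödel ¬ of 0 = 1 (operand is 0)
(~(~~a | ((~~a | a) -> ~b)) | ~(a -> ~(b -> (~b | b)))) = max(0, 1) = 1
(a | a) = max(0.6, 0.6) = 0.6
((~(~~a | ((~~a | a) -> ~b)) | ~(a -> ~(b -> (~b | b)))) & (a | a)) = min(1, 0.6) = 0.6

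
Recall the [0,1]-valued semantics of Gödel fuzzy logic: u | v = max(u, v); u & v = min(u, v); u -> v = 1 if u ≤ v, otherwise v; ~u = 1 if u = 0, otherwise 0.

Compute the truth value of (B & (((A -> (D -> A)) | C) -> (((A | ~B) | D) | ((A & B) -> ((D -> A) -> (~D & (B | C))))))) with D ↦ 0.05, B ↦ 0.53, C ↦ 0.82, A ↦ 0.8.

0.53

(D -> A): 0.05 ≤ 0.8, so result = 1
(A -> (D -> A)): 0.8 ≤ 1, so result = 1
((A -> (D -> A)) | C) = max(1, 0.82) = 1
~B: Gödel ¬ of 0.53 = 0 (operand ≠ 0)
(A | ~B) = max(0.8, 0) = 0.8
((A | ~B) | D) = max(0.8, 0.05) = 0.8
(A & B) = min(0.8, 0.53) = 0.53
(D -> A): 0.05 ≤ 0.8, so result = 1
~D: Gödel ¬ of 0.05 = 0 (operand ≠ 0)
(B | C) = max(0.53, 0.82) = 0.82
(~D & (B | C)) = min(0, 0.82) = 0
((D -> A) -> (~D & (B | C))): 1 > 0, so result = 0
((A & B) -> ((D -> A) -> (~D & (B | C)))): 0.53 > 0, so result = 0
(((A | ~B) | D) | ((A & B) -> ((D -> A) -> (~D & (B | C))))) = max(0.8, 0) = 0.8
(((A -> (D -> A)) | C) -> (((A | ~B) | D) | ((A & B) -> ((D -> A) -> (~D & (B | C)))))): 1 > 0.8, so result = 0.8
(B & (((A -> (D -> A)) | C) -> (((A | ~B) | D) | ((A & B) -> ((D -> A) -> (~D & (B | C))))))) = min(0.53, 0.8) = 0.53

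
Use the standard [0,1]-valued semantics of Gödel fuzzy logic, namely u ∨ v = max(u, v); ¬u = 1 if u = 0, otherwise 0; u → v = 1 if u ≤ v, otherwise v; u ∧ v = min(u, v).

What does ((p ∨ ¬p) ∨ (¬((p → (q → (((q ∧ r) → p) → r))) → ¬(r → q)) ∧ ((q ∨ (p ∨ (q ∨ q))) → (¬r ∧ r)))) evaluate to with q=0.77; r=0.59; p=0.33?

¬p: Gödel ¬ of 0.33 = 0 (operand ≠ 0)
(p ∨ ¬p) = max(0.33, 0) = 0.33
(q ∧ r) = min(0.77, 0.59) = 0.59
((q ∧ r) → p): 0.59 > 0.33, so result = 0.33
(((q ∧ r) → p) → r): 0.33 ≤ 0.59, so result = 1
(q → (((q ∧ r) → p) → r)): 0.77 ≤ 1, so result = 1
(p → (q → (((q ∧ r) → p) → r))): 0.33 ≤ 1, so result = 1
(r → q): 0.59 ≤ 0.77, so result = 1
¬(r → q): Gödel ¬ of 1 = 0 (operand ≠ 0)
((p → (q → (((q ∧ r) → p) → r))) → ¬(r → q)): 1 > 0, so result = 0
¬((p → (q → (((q ∧ r) → p) → r))) → ¬(r → q)): Gödel ¬ of 0 = 1 (operand is 0)
(q ∨ q) = max(0.77, 0.77) = 0.77
(p ∨ (q ∨ q)) = max(0.33, 0.77) = 0.77
(q ∨ (p ∨ (q ∨ q))) = max(0.77, 0.77) = 0.77
¬r: Gödel ¬ of 0.59 = 0 (operand ≠ 0)
(¬r ∧ r) = min(0, 0.59) = 0
((q ∨ (p ∨ (q ∨ q))) → (¬r ∧ r)): 0.77 > 0, so result = 0
(¬((p → (q → (((q ∧ r) → p) → r))) → ¬(r → q)) ∧ ((q ∨ (p ∨ (q ∨ q))) → (¬r ∧ r))) = min(1, 0) = 0
((p ∨ ¬p) ∨ (¬((p → (q → (((q ∧ r) → p) → r))) → ¬(r → q)) ∧ ((q ∨ (p ∨ (q ∨ q))) → (¬r ∧ r)))) = max(0.33, 0) = 0.33

0.33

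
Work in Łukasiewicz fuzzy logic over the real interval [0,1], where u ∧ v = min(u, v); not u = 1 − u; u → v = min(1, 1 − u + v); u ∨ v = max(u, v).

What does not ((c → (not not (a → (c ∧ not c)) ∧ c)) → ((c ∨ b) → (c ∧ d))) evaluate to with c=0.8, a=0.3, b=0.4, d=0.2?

0.60

not c: Łukasiewicz ¬ gives 1 − 0.8 = 0.2
(c ∧ not c) = min(0.8, 0.2) = 0.2
(a → (c ∧ not c)): min(1, 1 − 0.3 + 0.2) = 0.9
not (a → (c ∧ not c)): Łukasiewicz ¬ gives 1 − 0.9 = 0.1
not not (a → (c ∧ not c)): Łukasiewicz ¬ gives 1 − 0.1 = 0.9
(not not (a → (c ∧ not c)) ∧ c) = min(0.9, 0.8) = 0.8
(c → (not not (a → (c ∧ not c)) ∧ c)): min(1, 1 − 0.8 + 0.8) = 1
(c ∨ b) = max(0.8, 0.4) = 0.8
(c ∧ d) = min(0.8, 0.2) = 0.2
((c ∨ b) → (c ∧ d)): min(1, 1 − 0.8 + 0.2) = 0.4
((c → (not not (a → (c ∧ not c)) ∧ c)) → ((c ∨ b) → (c ∧ d))): min(1, 1 − 1 + 0.4) = 0.4
not ((c → (not not (a → (c ∧ not c)) ∧ c)) → ((c ∨ b) → (c ∧ d))): Łukasiewicz ¬ gives 1 − 0.4 = 0.6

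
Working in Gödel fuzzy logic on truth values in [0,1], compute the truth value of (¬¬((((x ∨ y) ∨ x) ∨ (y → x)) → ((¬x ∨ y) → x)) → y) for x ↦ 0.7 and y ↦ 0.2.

0.20

(x ∨ y) = max(0.7, 0.2) = 0.7
((x ∨ y) ∨ x) = max(0.7, 0.7) = 0.7
(y → x): 0.2 ≤ 0.7, so result = 1
(((x ∨ y) ∨ x) ∨ (y → x)) = max(0.7, 1) = 1
¬x: Gödel ¬ of 0.7 = 0 (operand ≠ 0)
(¬x ∨ y) = max(0, 0.2) = 0.2
((¬x ∨ y) → x): 0.2 ≤ 0.7, so result = 1
((((x ∨ y) ∨ x) ∨ (y → x)) → ((¬x ∨ y) → x)): 1 ≤ 1, so result = 1
¬((((x ∨ y) ∨ x) ∨ (y → x)) → ((¬x ∨ y) → x)): Gödel ¬ of 1 = 0 (operand ≠ 0)
¬¬((((x ∨ y) ∨ x) ∨ (y → x)) → ((¬x ∨ y) → x)): Gödel ¬ of 0 = 1 (operand is 0)
(¬¬((((x ∨ y) ∨ x) ∨ (y → x)) → ((¬x ∨ y) → x)) → y): 1 > 0.2, so result = 0.2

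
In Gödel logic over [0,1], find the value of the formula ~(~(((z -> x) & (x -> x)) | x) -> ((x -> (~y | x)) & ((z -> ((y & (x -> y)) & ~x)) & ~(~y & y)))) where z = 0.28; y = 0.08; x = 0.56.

(z -> x): 0.28 ≤ 0.56, so result = 1
(x -> x): 0.56 ≤ 0.56, so result = 1
((z -> x) & (x -> x)) = min(1, 1) = 1
(((z -> x) & (x -> x)) | x) = max(1, 0.56) = 1
~(((z -> x) & (x -> x)) | x): Gödel ¬ of 1 = 0 (operand ≠ 0)
~y: Gödel ¬ of 0.08 = 0 (operand ≠ 0)
(~y | x) = max(0, 0.56) = 0.56
(x -> (~y | x)): 0.56 ≤ 0.56, so result = 1
(x -> y): 0.56 > 0.08, so result = 0.08
(y & (x -> y)) = min(0.08, 0.08) = 0.08
~x: Gödel ¬ of 0.56 = 0 (operand ≠ 0)
((y & (x -> y)) & ~x) = min(0.08, 0) = 0
(z -> ((y & (x -> y)) & ~x)): 0.28 > 0, so result = 0
~y: Gödel ¬ of 0.08 = 0 (operand ≠ 0)
(~y & y) = min(0, 0.08) = 0
~(~y & y): Gödel ¬ of 0 = 1 (operand is 0)
((z -> ((y & (x -> y)) & ~x)) & ~(~y & y)) = min(0, 1) = 0
((x -> (~y | x)) & ((z -> ((y & (x -> y)) & ~x)) & ~(~y & y))) = min(1, 0) = 0
(~(((z -> x) & (x -> x)) | x) -> ((x -> (~y | x)) & ((z -> ((y & (x -> y)) & ~x)) & ~(~y & y)))): 0 ≤ 0, so result = 1
~(~(((z -> x) & (x -> x)) | x) -> ((x -> (~y | x)) & ((z -> ((y & (x -> y)) & ~x)) & ~(~y & y)))): Gödel ¬ of 1 = 0 (operand ≠ 0)

0.00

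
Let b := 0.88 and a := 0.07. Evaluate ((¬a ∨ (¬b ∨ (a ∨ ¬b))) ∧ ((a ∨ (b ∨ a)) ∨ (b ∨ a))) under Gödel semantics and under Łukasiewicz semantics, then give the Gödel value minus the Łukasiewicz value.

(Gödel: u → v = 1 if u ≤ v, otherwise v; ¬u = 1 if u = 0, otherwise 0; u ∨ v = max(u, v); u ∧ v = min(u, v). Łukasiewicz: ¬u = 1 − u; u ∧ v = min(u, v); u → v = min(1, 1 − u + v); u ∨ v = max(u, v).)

-0.81

Gödel evaluation:
  ¬a: Gödel ¬ of 0.07 = 0 (operand ≠ 0)
  ¬b: Gödel ¬ of 0.88 = 0 (operand ≠ 0)
  ¬b: Gödel ¬ of 0.88 = 0 (operand ≠ 0)
  (a ∨ ¬b) = max(0.07, 0) = 0.07
  (¬b ∨ (a ∨ ¬b)) = max(0, 0.07) = 0.07
  (¬a ∨ (¬b ∨ (a ∨ ¬b))) = max(0, 0.07) = 0.07
  (b ∨ a) = max(0.88, 0.07) = 0.88
  (a ∨ (b ∨ a)) = max(0.07, 0.88) = 0.88
  (b ∨ a) = max(0.88, 0.07) = 0.88
  ((a ∨ (b ∨ a)) ∨ (b ∨ a)) = max(0.88, 0.88) = 0.88
  ((¬a ∨ (¬b ∨ (a ∨ ¬b))) ∧ ((a ∨ (b ∨ a)) ∨ (b ∨ a))) = min(0.07, 0.88) = 0.07
  Gödel value = 0.07
Łukasiewicz evaluation:
  ¬a: Łukasiewicz ¬ gives 1 − 0.07 = 0.93
  ¬b: Łukasiewicz ¬ gives 1 − 0.88 = 0.12
  ¬b: Łukasiewicz ¬ gives 1 − 0.88 = 0.12
  (a ∨ ¬b) = max(0.07, 0.12) = 0.12
  (¬b ∨ (a ∨ ¬b)) = max(0.12, 0.12) = 0.12
  (¬a ∨ (¬b ∨ (a ∨ ¬b))) = max(0.93, 0.12) = 0.93
  (b ∨ a) = max(0.88, 0.07) = 0.88
  (a ∨ (b ∨ a)) = max(0.07, 0.88) = 0.88
  (b ∨ a) = max(0.88, 0.07) = 0.88
  ((a ∨ (b ∨ a)) ∨ (b ∨ a)) = max(0.88, 0.88) = 0.88
  ((¬a ∨ (¬b ∨ (a ∨ ¬b))) ∧ ((a ∨ (b ∨ a)) ∨ (b ∨ a))) = min(0.93, 0.88) = 0.88
  Łukasiewicz value = 0.88
Difference: 0.07 − 0.88 = -0.81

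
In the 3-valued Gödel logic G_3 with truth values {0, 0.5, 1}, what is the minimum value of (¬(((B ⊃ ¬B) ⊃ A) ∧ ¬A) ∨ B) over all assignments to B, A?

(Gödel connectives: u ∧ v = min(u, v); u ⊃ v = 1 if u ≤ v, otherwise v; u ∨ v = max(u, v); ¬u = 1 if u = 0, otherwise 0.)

The minimum is attained at B = 0.5, A = 0:
  ¬B: Gödel ¬ of 0.5 = 0 (operand ≠ 0)
  (B ⊃ ¬B): 0.5 > 0, so result = 0
  ((B ⊃ ¬B) ⊃ A): 0 ≤ 0, so result = 1
  ¬A: Gödel ¬ of 0 = 1 (operand is 0)
  (((B ⊃ ¬B) ⊃ A) ∧ ¬A) = min(1, 1) = 1
  ¬(((B ⊃ ¬B) ⊃ A) ∧ ¬A): Gödel ¬ of 1 = 0 (operand ≠ 0)
  (¬(((B ⊃ ¬B) ⊃ A) ∧ ¬A) ∨ B) = max(0, 0.5) = 0.5
Checking all 9 assignments confirms none give a value below 0.50.

0.50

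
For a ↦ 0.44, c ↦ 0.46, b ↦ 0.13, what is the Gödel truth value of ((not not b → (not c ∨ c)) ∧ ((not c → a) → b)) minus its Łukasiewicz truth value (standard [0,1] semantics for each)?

Gödel evaluation:
  not b: Gödel ¬ of 0.13 = 0 (operand ≠ 0)
  not not b: Gödel ¬ of 0 = 1 (operand is 0)
  not c: Gödel ¬ of 0.46 = 0 (operand ≠ 0)
  (not c ∨ c) = max(0, 0.46) = 0.46
  (not not b → (not c ∨ c)): 1 > 0.46, so result = 0.46
  not c: Gödel ¬ of 0.46 = 0 (operand ≠ 0)
  (not c → a): 0 ≤ 0.44, so result = 1
  ((not c → a) → b): 1 > 0.13, so result = 0.13
  ((not not b → (not c ∨ c)) ∧ ((not c → a) → b)) = min(0.46, 0.13) = 0.13
  Gödel value = 0.13
Łukasiewicz evaluation:
  not b: Łukasiewicz ¬ gives 1 − 0.13 = 0.87
  not not b: Łukasiewicz ¬ gives 1 − 0.87 = 0.13
  not c: Łukasiewicz ¬ gives 1 − 0.46 = 0.54
  (not c ∨ c) = max(0.54, 0.46) = 0.54
  (not not b → (not c ∨ c)): min(1, 1 − 0.13 + 0.54) = 1
  not c: Łukasiewicz ¬ gives 1 − 0.46 = 0.54
  (not c → a): min(1, 1 − 0.54 + 0.44) = 0.9
  ((not c → a) → b): min(1, 1 − 0.9 + 0.13) = 0.23
  ((not not b → (not c ∨ c)) ∧ ((not c → a) → b)) = min(1, 0.23) = 0.23
  Łukasiewicz value = 0.23
Difference: 0.13 − 0.23 = -0.10

-0.10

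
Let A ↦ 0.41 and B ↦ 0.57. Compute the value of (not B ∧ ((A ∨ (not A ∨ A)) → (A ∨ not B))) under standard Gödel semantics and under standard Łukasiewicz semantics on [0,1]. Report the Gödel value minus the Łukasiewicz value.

-0.43

Gödel evaluation:
  not B: Gödel ¬ of 0.57 = 0 (operand ≠ 0)
  not A: Gödel ¬ of 0.41 = 0 (operand ≠ 0)
  (not A ∨ A) = max(0, 0.41) = 0.41
  (A ∨ (not A ∨ A)) = max(0.41, 0.41) = 0.41
  not B: Gödel ¬ of 0.57 = 0 (operand ≠ 0)
  (A ∨ not B) = max(0.41, 0) = 0.41
  ((A ∨ (not A ∨ A)) → (A ∨ not B)): 0.41 ≤ 0.41, so result = 1
  (not B ∧ ((A ∨ (not A ∨ A)) → (A ∨ not B))) = min(0, 1) = 0
  Gödel value = 0
Łukasiewicz evaluation:
  not B: Łukasiewicz ¬ gives 1 − 0.57 = 0.43
  not A: Łukasiewicz ¬ gives 1 − 0.41 = 0.59
  (not A ∨ A) = max(0.59, 0.41) = 0.59
  (A ∨ (not A ∨ A)) = max(0.41, 0.59) = 0.59
  not B: Łukasiewicz ¬ gives 1 − 0.57 = 0.43
  (A ∨ not B) = max(0.41, 0.43) = 0.43
  ((A ∨ (not A ∨ A)) → (A ∨ not B)): min(1, 1 − 0.59 + 0.43) = 0.84
  (not B ∧ ((A ∨ (not A ∨ A)) → (A ∨ not B))) = min(0.43, 0.84) = 0.43
  Łukasiewicz value = 0.43
Difference: 0 − 0.43 = -0.43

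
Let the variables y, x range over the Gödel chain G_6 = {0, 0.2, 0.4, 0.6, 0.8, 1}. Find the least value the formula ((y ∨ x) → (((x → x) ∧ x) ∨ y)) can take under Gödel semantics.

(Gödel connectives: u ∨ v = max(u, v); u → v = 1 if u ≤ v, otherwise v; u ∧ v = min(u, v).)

Every assignment gives 1. For instance at y = 0, x = 0:
  (y ∨ x) = max(0, 0) = 0
  (x → x): 0 ≤ 0, so result = 1
  ((x → x) ∧ x) = min(1, 0) = 0
  (((x → x) ∧ x) ∨ y) = max(0, 0) = 0
  ((y ∨ x) → (((x → x) ∧ x) ∨ y)): 0 ≤ 0, so result = 1
All 36 assignments give value 1 — the formula is a G_6-tautology.

1.00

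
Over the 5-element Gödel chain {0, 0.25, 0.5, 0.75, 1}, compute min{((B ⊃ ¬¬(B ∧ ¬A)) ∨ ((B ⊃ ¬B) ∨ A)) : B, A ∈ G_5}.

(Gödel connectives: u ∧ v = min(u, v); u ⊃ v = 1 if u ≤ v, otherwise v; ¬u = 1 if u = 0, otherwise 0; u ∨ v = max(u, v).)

0.25

The minimum is attained at B = 0.25, A = 0.25:
  ¬A: Gödel ¬ of 0.25 = 0 (operand ≠ 0)
  (B ∧ ¬A) = min(0.25, 0) = 0
  ¬(B ∧ ¬A): Gödel ¬ of 0 = 1 (operand is 0)
  ¬¬(B ∧ ¬A): Gödel ¬ of 1 = 0 (operand ≠ 0)
  (B ⊃ ¬¬(B ∧ ¬A)): 0.25 > 0, so result = 0
  ¬B: Gödel ¬ of 0.25 = 0 (operand ≠ 0)
  (B ⊃ ¬B): 0.25 > 0, so result = 0
  ((B ⊃ ¬B) ∨ A) = max(0, 0.25) = 0.25
  ((B ⊃ ¬¬(B ∧ ¬A)) ∨ ((B ⊃ ¬B) ∨ A)) = max(0, 0.25) = 0.25
Checking all 25 assignments confirms none give a value below 0.25.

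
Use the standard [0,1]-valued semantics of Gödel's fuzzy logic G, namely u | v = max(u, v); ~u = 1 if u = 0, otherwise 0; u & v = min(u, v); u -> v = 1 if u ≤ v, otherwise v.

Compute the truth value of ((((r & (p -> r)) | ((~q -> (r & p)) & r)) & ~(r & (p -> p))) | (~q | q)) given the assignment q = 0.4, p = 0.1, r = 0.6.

0.40

(p -> r): 0.1 ≤ 0.6, so result = 1
(r & (p -> r)) = min(0.6, 1) = 0.6
~q: Gödel ¬ of 0.4 = 0 (operand ≠ 0)
(r & p) = min(0.6, 0.1) = 0.1
(~q -> (r & p)): 0 ≤ 0.1, so result = 1
((~q -> (r & p)) & r) = min(1, 0.6) = 0.6
((r & (p -> r)) | ((~q -> (r & p)) & r)) = max(0.6, 0.6) = 0.6
(p -> p): 0.1 ≤ 0.1, so result = 1
(r & (p -> p)) = min(0.6, 1) = 0.6
~(r & (p -> p)): Gödel ¬ of 0.6 = 0 (operand ≠ 0)
(((r & (p -> r)) | ((~q -> (r & p)) & r)) & ~(r & (p -> p))) = min(0.6, 0) = 0
~q: Gödel ¬ of 0.4 = 0 (operand ≠ 0)
(~q | q) = max(0, 0.4) = 0.4
((((r & (p -> r)) | ((~q -> (r & p)) & r)) & ~(r & (p -> p))) | (~q | q)) = max(0, 0.4) = 0.4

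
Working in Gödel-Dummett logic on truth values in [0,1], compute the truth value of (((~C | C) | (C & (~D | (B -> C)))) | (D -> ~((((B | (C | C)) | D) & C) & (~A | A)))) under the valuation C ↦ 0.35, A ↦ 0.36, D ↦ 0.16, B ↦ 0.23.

~C: Gödel ¬ of 0.35 = 0 (operand ≠ 0)
(~C | C) = max(0, 0.35) = 0.35
~D: Gödel ¬ of 0.16 = 0 (operand ≠ 0)
(B -> C): 0.23 ≤ 0.35, so result = 1
(~D | (B -> C)) = max(0, 1) = 1
(C & (~D | (B -> C))) = min(0.35, 1) = 0.35
((~C | C) | (C & (~D | (B -> C)))) = max(0.35, 0.35) = 0.35
(C | C) = max(0.35, 0.35) = 0.35
(B | (C | C)) = max(0.23, 0.35) = 0.35
((B | (C | C)) | D) = max(0.35, 0.16) = 0.35
(((B | (C | C)) | D) & C) = min(0.35, 0.35) = 0.35
~A: Gödel ¬ of 0.36 = 0 (operand ≠ 0)
(~A | A) = max(0, 0.36) = 0.36
((((B | (C | C)) | D) & C) & (~A | A)) = min(0.35, 0.36) = 0.35
~((((B | (C | C)) | D) & C) & (~A | A)): Gödel ¬ of 0.35 = 0 (operand ≠ 0)
(D -> ~((((B | (C | C)) | D) & C) & (~A | A))): 0.16 > 0, so result = 0
(((~C | C) | (C & (~D | (B -> C)))) | (D -> ~((((B | (C | C)) | D) & C) & (~A | A)))) = max(0.35, 0) = 0.35

0.35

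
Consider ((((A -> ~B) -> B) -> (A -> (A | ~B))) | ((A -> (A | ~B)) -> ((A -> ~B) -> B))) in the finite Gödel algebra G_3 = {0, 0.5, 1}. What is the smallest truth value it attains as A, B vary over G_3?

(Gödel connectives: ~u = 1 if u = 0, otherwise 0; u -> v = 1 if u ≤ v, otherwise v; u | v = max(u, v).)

1.00

Every assignment gives 1. For instance at A = 0, B = 0:
  ~B: Gödel ¬ of 0 = 1 (operand is 0)
  (A -> ~B): 0 ≤ 1, so result = 1
  ((A -> ~B) -> B): 1 > 0, so result = 0
  ~B: Gödel ¬ of 0 = 1 (operand is 0)
  (A | ~B) = max(0, 1) = 1
  (A -> (A | ~B)): 0 ≤ 1, so result = 1
  (((A -> ~B) -> B) -> (A -> (A | ~B))): 0 ≤ 1, so result = 1
  ~B: Gödel ¬ of 0 = 1 (operand is 0)
  (A | ~B) = max(0, 1) = 1
  (A -> (A | ~B)): 0 ≤ 1, so result = 1
  ~B: Gödel ¬ of 0 = 1 (operand is 0)
  (A -> ~B): 0 ≤ 1, so result = 1
  ((A -> ~B) -> B): 1 > 0, so result = 0
  ((A -> (A | ~B)) -> ((A -> ~B) -> B)): 1 > 0, so result = 0
  ((((A -> ~B) -> B) -> (A -> (A | ~B))) | ((A -> (A | ~B)) -> ((A -> ~B) -> B))) = max(1, 0) = 1
All 9 assignments give value 1 — the formula is a G_3-tautology.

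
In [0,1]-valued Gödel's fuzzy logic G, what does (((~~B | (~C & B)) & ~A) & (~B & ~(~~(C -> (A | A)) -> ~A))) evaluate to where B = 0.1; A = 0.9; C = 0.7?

~B: Gödel ¬ of 0.1 = 0 (operand ≠ 0)
~~B: Gödel ¬ of 0 = 1 (operand is 0)
~C: Gödel ¬ of 0.7 = 0 (operand ≠ 0)
(~C & B) = min(0, 0.1) = 0
(~~B | (~C & B)) = max(1, 0) = 1
~A: Gödel ¬ of 0.9 = 0 (operand ≠ 0)
((~~B | (~C & B)) & ~A) = min(1, 0) = 0
~B: Gödel ¬ of 0.1 = 0 (operand ≠ 0)
(A | A) = max(0.9, 0.9) = 0.9
(C -> (A | A)): 0.7 ≤ 0.9, so result = 1
~(C -> (A | A)): Gödel ¬ of 1 = 0 (operand ≠ 0)
~~(C -> (A | A)): Gödel ¬ of 0 = 1 (operand is 0)
~A: Gödel ¬ of 0.9 = 0 (operand ≠ 0)
(~~(C -> (A | A)) -> ~A): 1 > 0, so result = 0
~(~~(C -> (A | A)) -> ~A): Gödel ¬ of 0 = 1 (operand is 0)
(~B & ~(~~(C -> (A | A)) -> ~A)) = min(0, 1) = 0
(((~~B | (~C & B)) & ~A) & (~B & ~(~~(C -> (A | A)) -> ~A))) = min(0, 0) = 0

0.00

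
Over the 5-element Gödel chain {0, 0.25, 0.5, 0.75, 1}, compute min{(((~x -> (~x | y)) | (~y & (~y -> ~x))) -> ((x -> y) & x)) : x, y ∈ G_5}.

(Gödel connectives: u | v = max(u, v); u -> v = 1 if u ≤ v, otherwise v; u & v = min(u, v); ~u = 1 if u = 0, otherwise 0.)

The minimum is attained at x = 0, y = 0:
  ~x: Gödel ¬ of 0 = 1 (operand is 0)
  ~x: Gödel ¬ of 0 = 1 (operand is 0)
  (~x | y) = max(1, 0) = 1
  (~x -> (~x | y)): 1 ≤ 1, so result = 1
  ~y: Gödel ¬ of 0 = 1 (operand is 0)
  ~y: Gödel ¬ of 0 = 1 (operand is 0)
  ~x: Gödel ¬ of 0 = 1 (operand is 0)
  (~y -> ~x): 1 ≤ 1, so result = 1
  (~y & (~y -> ~x)) = min(1, 1) = 1
  ((~x -> (~x | y)) | (~y & (~y -> ~x))) = max(1, 1) = 1
  (x -> y): 0 ≤ 0, so result = 1
  ((x -> y) & x) = min(1, 0) = 0
  (((~x -> (~x | y)) | (~y & (~y -> ~x))) -> ((x -> y) & x)): 1 > 0, so result = 0
Checking all 25 assignments confirms none give a value below 0.00.

0.00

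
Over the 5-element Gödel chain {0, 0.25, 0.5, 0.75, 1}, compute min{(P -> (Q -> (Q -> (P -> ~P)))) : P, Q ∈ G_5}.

The minimum is attained at P = 0.25, Q = 0.25:
  ~P: Gödel ¬ of 0.25 = 0 (operand ≠ 0)
  (P -> ~P): 0.25 > 0, so result = 0
  (Q -> (P -> ~P)): 0.25 > 0, so result = 0
  (Q -> (Q -> (P -> ~P))): 0.25 > 0, so result = 0
  (P -> (Q -> (Q -> (P -> ~P)))): 0.25 > 0, so result = 0
Checking all 25 assignments confirms none give a value below 0.00.

0.00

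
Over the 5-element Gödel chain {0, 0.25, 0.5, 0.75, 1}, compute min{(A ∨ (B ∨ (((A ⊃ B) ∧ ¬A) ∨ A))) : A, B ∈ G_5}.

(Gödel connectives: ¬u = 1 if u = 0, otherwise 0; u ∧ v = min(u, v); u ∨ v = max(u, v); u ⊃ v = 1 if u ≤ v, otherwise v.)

The minimum is attained at A = 0.25, B = 0:
  (A ⊃ B): 0.25 > 0, so result = 0
  ¬A: Gödel ¬ of 0.25 = 0 (operand ≠ 0)
  ((A ⊃ B) ∧ ¬A) = min(0, 0) = 0
  (((A ⊃ B) ∧ ¬A) ∨ A) = max(0, 0.25) = 0.25
  (B ∨ (((A ⊃ B) ∧ ¬A) ∨ A)) = max(0, 0.25) = 0.25
  (A ∨ (B ∨ (((A ⊃ B) ∧ ¬A) ∨ A))) = max(0.25, 0.25) = 0.25
Checking all 25 assignments confirms none give a value below 0.25.

0.25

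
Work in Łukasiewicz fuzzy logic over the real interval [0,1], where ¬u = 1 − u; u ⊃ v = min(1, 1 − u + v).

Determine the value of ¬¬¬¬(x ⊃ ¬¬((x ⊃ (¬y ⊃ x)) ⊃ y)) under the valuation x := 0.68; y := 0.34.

¬y: Łukasiewicz ¬ gives 1 − 0.34 = 0.66
(¬y ⊃ x): min(1, 1 − 0.66 + 0.68) = 1
(x ⊃ (¬y ⊃ x)): min(1, 1 − 0.68 + 1) = 1
((x ⊃ (¬y ⊃ x)) ⊃ y): min(1, 1 − 1 + 0.34) = 0.34
¬((x ⊃ (¬y ⊃ x)) ⊃ y): Łukasiewicz ¬ gives 1 − 0.34 = 0.66
¬¬((x ⊃ (¬y ⊃ x)) ⊃ y): Łukasiewicz ¬ gives 1 − 0.66 = 0.34
(x ⊃ ¬¬((x ⊃ (¬y ⊃ x)) ⊃ y)): min(1, 1 − 0.68 + 0.34) = 0.66
¬(x ⊃ ¬¬((x ⊃ (¬y ⊃ x)) ⊃ y)): Łukasiewicz ¬ gives 1 − 0.66 = 0.34
¬¬(x ⊃ ¬¬((x ⊃ (¬y ⊃ x)) ⊃ y)): Łukasiewicz ¬ gives 1 − 0.34 = 0.66
¬¬¬(x ⊃ ¬¬((x ⊃ (¬y ⊃ x)) ⊃ y)): Łukasiewicz ¬ gives 1 − 0.66 = 0.34
¬¬¬¬(x ⊃ ¬¬((x ⊃ (¬y ⊃ x)) ⊃ y)): Łukasiewicz ¬ gives 1 − 0.34 = 0.66

0.66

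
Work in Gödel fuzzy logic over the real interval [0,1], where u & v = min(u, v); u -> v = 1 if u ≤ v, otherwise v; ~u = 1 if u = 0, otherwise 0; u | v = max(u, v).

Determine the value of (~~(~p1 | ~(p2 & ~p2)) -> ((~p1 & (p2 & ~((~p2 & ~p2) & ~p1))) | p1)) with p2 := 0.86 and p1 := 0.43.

~p1: Gödel ¬ of 0.43 = 0 (operand ≠ 0)
~p2: Gödel ¬ of 0.86 = 0 (operand ≠ 0)
(p2 & ~p2) = min(0.86, 0) = 0
~(p2 & ~p2): Gödel ¬ of 0 = 1 (operand is 0)
(~p1 | ~(p2 & ~p2)) = max(0, 1) = 1
~(~p1 | ~(p2 & ~p2)): Gödel ¬ of 1 = 0 (operand ≠ 0)
~~(~p1 | ~(p2 & ~p2)): Gödel ¬ of 0 = 1 (operand is 0)
~p1: Gödel ¬ of 0.43 = 0 (operand ≠ 0)
~p2: Gödel ¬ of 0.86 = 0 (operand ≠ 0)
~p2: Gödel ¬ of 0.86 = 0 (operand ≠ 0)
(~p2 & ~p2) = min(0, 0) = 0
~p1: Gödel ¬ of 0.43 = 0 (operand ≠ 0)
((~p2 & ~p2) & ~p1) = min(0, 0) = 0
~((~p2 & ~p2) & ~p1): Gödel ¬ of 0 = 1 (operand is 0)
(p2 & ~((~p2 & ~p2) & ~p1)) = min(0.86, 1) = 0.86
(~p1 & (p2 & ~((~p2 & ~p2) & ~p1))) = min(0, 0.86) = 0
((~p1 & (p2 & ~((~p2 & ~p2) & ~p1))) | p1) = max(0, 0.43) = 0.43
(~~(~p1 | ~(p2 & ~p2)) -> ((~p1 & (p2 & ~((~p2 & ~p2) & ~p1))) | p1)): 1 > 0.43, so result = 0.43

0.43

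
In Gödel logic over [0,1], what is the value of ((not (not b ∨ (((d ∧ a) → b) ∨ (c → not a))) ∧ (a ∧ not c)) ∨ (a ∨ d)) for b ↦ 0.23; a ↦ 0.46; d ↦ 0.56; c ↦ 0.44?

not b: Gödel ¬ of 0.23 = 0 (operand ≠ 0)
(d ∧ a) = min(0.56, 0.46) = 0.46
((d ∧ a) → b): 0.46 > 0.23, so result = 0.23
not a: Gödel ¬ of 0.46 = 0 (operand ≠ 0)
(c → not a): 0.44 > 0, so result = 0
(((d ∧ a) → b) ∨ (c → not a)) = max(0.23, 0) = 0.23
(not b ∨ (((d ∧ a) → b) ∨ (c → not a))) = max(0, 0.23) = 0.23
not (not b ∨ (((d ∧ a) → b) ∨ (c → not a))): Gödel ¬ of 0.23 = 0 (operand ≠ 0)
not c: Gödel ¬ of 0.44 = 0 (operand ≠ 0)
(a ∧ not c) = min(0.46, 0) = 0
(not (not b ∨ (((d ∧ a) → b) ∨ (c → not a))) ∧ (a ∧ not c)) = min(0, 0) = 0
(a ∨ d) = max(0.46, 0.56) = 0.56
((not (not b ∨ (((d ∧ a) → b) ∨ (c → not a))) ∧ (a ∧ not c)) ∨ (a ∨ d)) = max(0, 0.56) = 0.56

0.56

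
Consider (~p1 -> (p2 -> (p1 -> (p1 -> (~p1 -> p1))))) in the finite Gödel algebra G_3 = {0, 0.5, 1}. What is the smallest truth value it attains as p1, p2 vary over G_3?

Every assignment gives 1. For instance at p1 = 0, p2 = 0:
  ~p1: Gödel ¬ of 0 = 1 (operand is 0)
  ~p1: Gödel ¬ of 0 = 1 (operand is 0)
  (~p1 -> p1): 1 > 0, so result = 0
  (p1 -> (~p1 -> p1)): 0 ≤ 0, so result = 1
  (p1 -> (p1 -> (~p1 -> p1))): 0 ≤ 1, so result = 1
  (p2 -> (p1 -> (p1 -> (~p1 -> p1)))): 0 ≤ 1, so result = 1
  (~p1 -> (p2 -> (p1 -> (p1 -> (~p1 -> p1))))): 1 ≤ 1, so result = 1
All 9 assignments give value 1 — the formula is a G_3-tautology.

1.00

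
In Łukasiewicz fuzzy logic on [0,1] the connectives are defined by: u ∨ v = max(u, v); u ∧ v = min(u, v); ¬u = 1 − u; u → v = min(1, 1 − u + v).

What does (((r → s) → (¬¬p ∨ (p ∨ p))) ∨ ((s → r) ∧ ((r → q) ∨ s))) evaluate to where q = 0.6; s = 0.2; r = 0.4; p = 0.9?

1.00

(r → s): min(1, 1 − 0.4 + 0.2) = 0.8
¬p: Łukasiewicz ¬ gives 1 − 0.9 = 0.1
¬¬p: Łukasiewicz ¬ gives 1 − 0.1 = 0.9
(p ∨ p) = max(0.9, 0.9) = 0.9
(¬¬p ∨ (p ∨ p)) = max(0.9, 0.9) = 0.9
((r → s) → (¬¬p ∨ (p ∨ p))): min(1, 1 − 0.8 + 0.9) = 1
(s → r): min(1, 1 − 0.2 + 0.4) = 1
(r → q): min(1, 1 − 0.4 + 0.6) = 1
((r → q) ∨ s) = max(1, 0.2) = 1
((s → r) ∧ ((r → q) ∨ s)) = min(1, 1) = 1
(((r → s) → (¬¬p ∨ (p ∨ p))) ∨ ((s → r) ∧ ((r → q) ∨ s))) = max(1, 1) = 1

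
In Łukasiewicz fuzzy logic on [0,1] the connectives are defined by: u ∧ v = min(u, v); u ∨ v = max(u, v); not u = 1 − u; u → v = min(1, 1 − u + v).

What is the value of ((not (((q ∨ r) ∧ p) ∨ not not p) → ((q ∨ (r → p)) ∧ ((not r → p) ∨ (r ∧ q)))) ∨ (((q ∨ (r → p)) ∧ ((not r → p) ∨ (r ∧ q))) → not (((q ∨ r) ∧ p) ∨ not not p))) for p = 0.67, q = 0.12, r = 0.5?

1.00

(q ∨ r) = max(0.12, 0.5) = 0.5
((q ∨ r) ∧ p) = min(0.5, 0.67) = 0.5
not p: Łukasiewicz ¬ gives 1 − 0.67 = 0.33
not not p: Łukasiewicz ¬ gives 1 − 0.33 = 0.67
(((q ∨ r) ∧ p) ∨ not not p) = max(0.5, 0.67) = 0.67
not (((q ∨ r) ∧ p) ∨ not not p): Łukasiewicz ¬ gives 1 − 0.67 = 0.33
(r → p): min(1, 1 − 0.5 + 0.67) = 1
(q ∨ (r → p)) = max(0.12, 1) = 1
not r: Łukasiewicz ¬ gives 1 − 0.5 = 0.5
(not r → p): min(1, 1 − 0.5 + 0.67) = 1
(r ∧ q) = min(0.5, 0.12) = 0.12
((not r → p) ∨ (r ∧ q)) = max(1, 0.12) = 1
((q ∨ (r → p)) ∧ ((not r → p) ∨ (r ∧ q))) = min(1, 1) = 1
(not (((q ∨ r) ∧ p) ∨ not not p) → ((q ∨ (r → p)) ∧ ((not r → p) ∨ (r ∧ q)))): min(1, 1 − 0.33 + 1) = 1
(r → p): min(1, 1 − 0.5 + 0.67) = 1
(q ∨ (r → p)) = max(0.12, 1) = 1
not r: Łukasiewicz ¬ gives 1 − 0.5 = 0.5
(not r → p): min(1, 1 − 0.5 + 0.67) = 1
(r ∧ q) = min(0.5, 0.12) = 0.12
((not r → p) ∨ (r ∧ q)) = max(1, 0.12) = 1
((q ∨ (r → p)) ∧ ((not r → p) ∨ (r ∧ q))) = min(1, 1) = 1
(q ∨ r) = max(0.12, 0.5) = 0.5
((q ∨ r) ∧ p) = min(0.5, 0.67) = 0.5
not p: Łukasiewicz ¬ gives 1 − 0.67 = 0.33
not not p: Łukasiewicz ¬ gives 1 − 0.33 = 0.67
(((q ∨ r) ∧ p) ∨ not not p) = max(0.5, 0.67) = 0.67
not (((q ∨ r) ∧ p) ∨ not not p): Łukasiewicz ¬ gives 1 − 0.67 = 0.33
(((q ∨ (r → p)) ∧ ((not r → p) ∨ (r ∧ q))) → not (((q ∨ r) ∧ p) ∨ not not p)): min(1, 1 − 1 + 0.33) = 0.33
((not (((q ∨ r) ∧ p) ∨ not not p) → ((q ∨ (r → p)) ∧ ((not r → p) ∨ (r ∧ q)))) ∨ (((q ∨ (r → p)) ∧ ((not r → p) ∨ (r ∧ q))) → not (((q ∨ r) ∧ p) ∨ not not p))) = max(1, 0.33) = 1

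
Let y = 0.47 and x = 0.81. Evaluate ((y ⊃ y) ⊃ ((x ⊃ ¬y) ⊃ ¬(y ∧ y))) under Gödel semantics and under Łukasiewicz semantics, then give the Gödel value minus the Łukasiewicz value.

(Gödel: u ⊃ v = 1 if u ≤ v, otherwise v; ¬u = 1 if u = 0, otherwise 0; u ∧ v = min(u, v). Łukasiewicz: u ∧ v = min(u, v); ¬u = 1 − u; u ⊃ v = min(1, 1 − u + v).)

Gödel evaluation:
  (y ⊃ y): 0.47 ≤ 0.47, so result = 1
  ¬y: Gödel ¬ of 0.47 = 0 (operand ≠ 0)
  (x ⊃ ¬y): 0.81 > 0, so result = 0
  (y ∧ y) = min(0.47, 0.47) = 0.47
  ¬(y ∧ y): Gödel ¬ of 0.47 = 0 (operand ≠ 0)
  ((x ⊃ ¬y) ⊃ ¬(y ∧ y)): 0 ≤ 0, so result = 1
  ((y ⊃ y) ⊃ ((x ⊃ ¬y) ⊃ ¬(y ∧ y))): 1 ≤ 1, so result = 1
  Gödel value = 1
Łukasiewicz evaluation:
  (y ⊃ y): min(1, 1 − 0.47 + 0.47) = 1
  ¬y: Łukasiewicz ¬ gives 1 − 0.47 = 0.53
  (x ⊃ ¬y): min(1, 1 − 0.81 + 0.53) = 0.72
  (y ∧ y) = min(0.47, 0.47) = 0.47
  ¬(y ∧ y): Łukasiewicz ¬ gives 1 − 0.47 = 0.53
  ((x ⊃ ¬y) ⊃ ¬(y ∧ y)): min(1, 1 − 0.72 + 0.53) = 0.81
  ((y ⊃ y) ⊃ ((x ⊃ ¬y) ⊃ ¬(y ∧ y))): min(1, 1 − 1 + 0.81) = 0.81
  Łukasiewicz value = 0.81
Difference: 1 − 0.81 = 0.19

0.19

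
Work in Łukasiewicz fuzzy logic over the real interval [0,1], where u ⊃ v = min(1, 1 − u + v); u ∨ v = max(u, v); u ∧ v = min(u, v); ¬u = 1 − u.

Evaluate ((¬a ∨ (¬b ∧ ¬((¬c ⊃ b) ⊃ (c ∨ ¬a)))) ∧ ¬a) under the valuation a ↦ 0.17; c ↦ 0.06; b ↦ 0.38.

0.83

¬a: Łukasiewicz ¬ gives 1 − 0.17 = 0.83
¬b: Łukasiewicz ¬ gives 1 − 0.38 = 0.62
¬c: Łukasiewicz ¬ gives 1 − 0.06 = 0.94
(¬c ⊃ b): min(1, 1 − 0.94 + 0.38) = 0.44
¬a: Łukasiewicz ¬ gives 1 − 0.17 = 0.83
(c ∨ ¬a) = max(0.06, 0.83) = 0.83
((¬c ⊃ b) ⊃ (c ∨ ¬a)): min(1, 1 − 0.44 + 0.83) = 1
¬((¬c ⊃ b) ⊃ (c ∨ ¬a)): Łukasiewicz ¬ gives 1 − 1 = 0
(¬b ∧ ¬((¬c ⊃ b) ⊃ (c ∨ ¬a))) = min(0.62, 0) = 0
(¬a ∨ (¬b ∧ ¬((¬c ⊃ b) ⊃ (c ∨ ¬a)))) = max(0.83, 0) = 0.83
¬a: Łukasiewicz ¬ gives 1 − 0.17 = 0.83
((¬a ∨ (¬b ∧ ¬((¬c ⊃ b) ⊃ (c ∨ ¬a)))) ∧ ¬a) = min(0.83, 0.83) = 0.83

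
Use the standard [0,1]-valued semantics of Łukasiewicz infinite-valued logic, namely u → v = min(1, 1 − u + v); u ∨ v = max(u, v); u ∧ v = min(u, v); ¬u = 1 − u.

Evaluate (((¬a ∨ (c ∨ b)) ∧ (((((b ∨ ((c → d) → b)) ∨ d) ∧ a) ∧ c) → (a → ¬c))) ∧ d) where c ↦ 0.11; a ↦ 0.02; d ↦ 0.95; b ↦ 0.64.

¬a: Łukasiewicz ¬ gives 1 − 0.02 = 0.98
(c ∨ b) = max(0.11, 0.64) = 0.64
(¬a ∨ (c ∨ b)) = max(0.98, 0.64) = 0.98
(c → d): min(1, 1 − 0.11 + 0.95) = 1
((c → d) → b): min(1, 1 − 1 + 0.64) = 0.64
(b ∨ ((c → d) → b)) = max(0.64, 0.64) = 0.64
((b ∨ ((c → d) → b)) ∨ d) = max(0.64, 0.95) = 0.95
(((b ∨ ((c → d) → b)) ∨ d) ∧ a) = min(0.95, 0.02) = 0.02
((((b ∨ ((c → d) → b)) ∨ d) ∧ a) ∧ c) = min(0.02, 0.11) = 0.02
¬c: Łukasiewicz ¬ gives 1 − 0.11 = 0.89
(a → ¬c): min(1, 1 − 0.02 + 0.89) = 1
(((((b ∨ ((c → d) → b)) ∨ d) ∧ a) ∧ c) → (a → ¬c)): min(1, 1 − 0.02 + 1) = 1
((¬a ∨ (c ∨ b)) ∧ (((((b ∨ ((c → d) → b)) ∨ d) ∧ a) ∧ c) → (a → ¬c))) = min(0.98, 1) = 0.98
(((¬a ∨ (c ∨ b)) ∧ (((((b ∨ ((c → d) → b)) ∨ d) ∧ a) ∧ c) → (a → ¬c))) ∧ d) = min(0.98, 0.95) = 0.95

0.95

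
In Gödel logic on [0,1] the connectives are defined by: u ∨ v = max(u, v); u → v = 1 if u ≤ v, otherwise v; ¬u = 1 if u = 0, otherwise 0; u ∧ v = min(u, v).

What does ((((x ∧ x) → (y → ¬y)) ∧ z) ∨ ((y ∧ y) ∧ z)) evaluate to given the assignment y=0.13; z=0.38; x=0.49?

(x ∧ x) = min(0.49, 0.49) = 0.49
¬y: Gödel ¬ of 0.13 = 0 (operand ≠ 0)
(y → ¬y): 0.13 > 0, so result = 0
((x ∧ x) → (y → ¬y)): 0.49 > 0, so result = 0
(((x ∧ x) → (y → ¬y)) ∧ z) = min(0, 0.38) = 0
(y ∧ y) = min(0.13, 0.13) = 0.13
((y ∧ y) ∧ z) = min(0.13, 0.38) = 0.13
((((x ∧ x) → (y → ¬y)) ∧ z) ∨ ((y ∧ y) ∧ z)) = max(0, 0.13) = 0.13

0.13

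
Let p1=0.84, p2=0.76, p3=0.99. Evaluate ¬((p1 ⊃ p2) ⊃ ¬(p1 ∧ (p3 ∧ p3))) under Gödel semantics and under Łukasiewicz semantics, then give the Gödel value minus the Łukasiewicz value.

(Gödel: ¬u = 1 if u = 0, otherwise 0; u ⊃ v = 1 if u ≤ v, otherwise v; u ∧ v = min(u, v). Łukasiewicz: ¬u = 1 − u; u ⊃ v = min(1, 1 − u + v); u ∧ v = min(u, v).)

0.24

Gödel evaluation:
  (p1 ⊃ p2): 0.84 > 0.76, so result = 0.76
  (p3 ∧ p3) = min(0.99, 0.99) = 0.99
  (p1 ∧ (p3 ∧ p3)) = min(0.84, 0.99) = 0.84
  ¬(p1 ∧ (p3 ∧ p3)): Gödel ¬ of 0.84 = 0 (operand ≠ 0)
  ((p1 ⊃ p2) ⊃ ¬(p1 ∧ (p3 ∧ p3))): 0.76 > 0, so result = 0
  ¬((p1 ⊃ p2) ⊃ ¬(p1 ∧ (p3 ∧ p3))): Gödel ¬ of 0 = 1 (operand is 0)
  Gödel value = 1
Łukasiewicz evaluation:
  (p1 ⊃ p2): min(1, 1 − 0.84 + 0.76) = 0.92
  (p3 ∧ p3) = min(0.99, 0.99) = 0.99
  (p1 ∧ (p3 ∧ p3)) = min(0.84, 0.99) = 0.84
  ¬(p1 ∧ (p3 ∧ p3)): Łukasiewicz ¬ gives 1 − 0.84 = 0.16
  ((p1 ⊃ p2) ⊃ ¬(p1 ∧ (p3 ∧ p3))): min(1, 1 − 0.92 + 0.16) = 0.24
  ¬((p1 ⊃ p2) ⊃ ¬(p1 ∧ (p3 ∧ p3))): Łukasiewicz ¬ gives 1 − 0.24 = 0.76
  Łukasiewicz value = 0.76
Difference: 1 − 0.76 = 0.24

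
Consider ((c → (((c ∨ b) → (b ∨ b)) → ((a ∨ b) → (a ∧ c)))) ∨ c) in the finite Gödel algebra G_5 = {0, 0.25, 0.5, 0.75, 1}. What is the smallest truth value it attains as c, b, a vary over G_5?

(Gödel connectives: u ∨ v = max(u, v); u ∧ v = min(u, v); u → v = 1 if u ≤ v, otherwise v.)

The minimum is attained at c = 0.25, b = 0.25, a = 0:
  (c ∨ b) = max(0.25, 0.25) = 0.25
  (b ∨ b) = max(0.25, 0.25) = 0.25
  ((c ∨ b) → (b ∨ b)): 0.25 ≤ 0.25, so result = 1
  (a ∨ b) = max(0, 0.25) = 0.25
  (a ∧ c) = min(0, 0.25) = 0
  ((a ∨ b) → (a ∧ c)): 0.25 > 0, so result = 0
  (((c ∨ b) → (b ∨ b)) → ((a ∨ b) → (a ∧ c))): 1 > 0, so result = 0
  (c → (((c ∨ b) → (b ∨ b)) → ((a ∨ b) → (a ∧ c)))): 0.25 > 0, so result = 0
  ((c → (((c ∨ b) → (b ∨ b)) → ((a ∨ b) → (a ∧ c)))) ∨ c) = max(0, 0.25) = 0.25
Checking all 125 assignments confirms none give a value below 0.25.

0.25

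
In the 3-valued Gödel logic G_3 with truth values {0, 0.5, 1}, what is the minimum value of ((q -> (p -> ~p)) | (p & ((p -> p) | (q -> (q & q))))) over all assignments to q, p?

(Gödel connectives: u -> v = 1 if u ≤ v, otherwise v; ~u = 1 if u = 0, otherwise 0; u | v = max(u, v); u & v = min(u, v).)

0.50

The minimum is attained at q = 0.5, p = 0.5:
  ~p: Gödel ¬ of 0.5 = 0 (operand ≠ 0)
  (p -> ~p): 0.5 > 0, so result = 0
  (q -> (p -> ~p)): 0.5 > 0, so result = 0
  (p -> p): 0.5 ≤ 0.5, so result = 1
  (q & q) = min(0.5, 0.5) = 0.5
  (q -> (q & q)): 0.5 ≤ 0.5, so result = 1
  ((p -> p) | (q -> (q & q))) = max(1, 1) = 1
  (p & ((p -> p) | (q -> (q & q)))) = min(0.5, 1) = 0.5
  ((q -> (p -> ~p)) | (p & ((p -> p) | (q -> (q & q))))) = max(0, 0.5) = 0.5
Checking all 9 assignments confirms none give a value below 0.50.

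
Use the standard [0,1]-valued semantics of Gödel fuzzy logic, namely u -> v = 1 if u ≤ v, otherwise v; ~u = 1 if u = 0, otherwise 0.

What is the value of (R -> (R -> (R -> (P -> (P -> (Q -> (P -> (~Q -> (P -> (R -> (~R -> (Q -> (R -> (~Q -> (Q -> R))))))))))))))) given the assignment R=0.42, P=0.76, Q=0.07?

1.00

~Q: Gödel ¬ of 0.07 = 0 (operand ≠ 0)
~R: Gödel ¬ of 0.42 = 0 (operand ≠ 0)
~Q: Gödel ¬ of 0.07 = 0 (operand ≠ 0)
(Q -> R): 0.07 ≤ 0.42, so result = 1
(~Q -> (Q -> R)): 0 ≤ 1, so result = 1
(R -> (~Q -> (Q -> R))): 0.42 ≤ 1, so result = 1
(Q -> (R -> (~Q -> (Q -> R)))): 0.07 ≤ 1, so result = 1
(~R -> (Q -> (R -> (~Q -> (Q -> R))))): 0 ≤ 1, so result = 1
(R -> (~R -> (Q -> (R -> (~Q -> (Q -> R)))))): 0.42 ≤ 1, so result = 1
(P -> (R -> (~R -> (Q -> (R -> (~Q -> (Q -> R))))))): 0.76 ≤ 1, so result = 1
(~Q -> (P -> (R -> (~R -> (Q -> (R -> (~Q -> (Q -> R)))))))): 0 ≤ 1, so result = 1
(P -> (~Q -> (P -> (R -> (~R -> (Q -> (R -> (~Q -> (Q -> R))))))))): 0.76 ≤ 1, so result = 1
(Q -> (P -> (~Q -> (P -> (R -> (~R -> (Q -> (R -> (~Q -> (Q -> R)))))))))): 0.07 ≤ 1, so result = 1
(P -> (Q -> (P -> (~Q -> (P -> (R -> (~R -> (Q -> (R -> (~Q -> (Q -> R))))))))))): 0.76 ≤ 1, so result = 1
(P -> (P -> (Q -> (P -> (~Q -> (P -> (R -> (~R -> (Q -> (R -> (~Q -> (Q -> R)))))))))))): 0.76 ≤ 1, so result = 1
(R -> (P -> (P -> (Q -> (P -> (~Q -> (P -> (R -> (~R -> (Q -> (R -> (~Q -> (Q -> R))))))))))))): 0.42 ≤ 1, so result = 1
(R -> (R -> (P -> (P -> (Q -> (P -> (~Q -> (P -> (R -> (~R -> (Q -> (R -> (~Q -> (Q -> R)))))))))))))): 0.42 ≤ 1, so result = 1
(R -> (R -> (R -> (P -> (P -> (Q -> (P -> (~Q -> (P -> (R -> (~R -> (Q -> (R -> (~Q -> (Q -> R))))))))))))))): 0.42 ≤ 1, so result = 1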